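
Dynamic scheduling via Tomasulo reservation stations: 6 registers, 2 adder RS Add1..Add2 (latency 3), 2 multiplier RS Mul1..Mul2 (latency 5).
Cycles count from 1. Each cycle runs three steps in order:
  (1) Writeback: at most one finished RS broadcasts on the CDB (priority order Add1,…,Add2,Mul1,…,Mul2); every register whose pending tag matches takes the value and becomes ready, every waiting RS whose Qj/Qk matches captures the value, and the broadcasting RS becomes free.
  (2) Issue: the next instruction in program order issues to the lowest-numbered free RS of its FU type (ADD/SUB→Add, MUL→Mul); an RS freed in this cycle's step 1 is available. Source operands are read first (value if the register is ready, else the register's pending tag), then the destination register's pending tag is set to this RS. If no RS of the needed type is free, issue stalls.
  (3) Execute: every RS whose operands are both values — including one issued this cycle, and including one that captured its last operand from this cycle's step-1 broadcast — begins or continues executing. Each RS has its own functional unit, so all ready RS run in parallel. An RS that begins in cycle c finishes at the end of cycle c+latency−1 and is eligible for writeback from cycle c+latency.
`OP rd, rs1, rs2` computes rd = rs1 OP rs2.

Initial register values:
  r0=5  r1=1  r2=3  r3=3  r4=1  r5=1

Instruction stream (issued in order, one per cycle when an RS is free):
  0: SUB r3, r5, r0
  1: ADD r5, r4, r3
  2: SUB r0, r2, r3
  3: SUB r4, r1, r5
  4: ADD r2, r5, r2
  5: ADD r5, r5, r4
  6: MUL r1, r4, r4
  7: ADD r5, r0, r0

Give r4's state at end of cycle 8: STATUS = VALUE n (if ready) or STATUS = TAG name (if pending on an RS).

  c1: issue SUB r3<-Add1  regs: r0:5,r1:1,r2:3,r3:Add1,r4:1,r5:1
  c2: issue ADD r5<-Add2  regs: r0:5,r1:1,r2:3,r3:Add1,r4:1,r5:Add2
  c3: stall  regs: r0:5,r1:1,r2:3,r3:Add1,r4:1,r5:Add2
  c4: CDB Add1=-4; issue SUB r0<-Add1  regs: r0:Add1,r1:1,r2:3,r3:-4,r4:1,r5:Add2
  c5: stall  regs: r0:Add1,r1:1,r2:3,r3:-4,r4:1,r5:Add2
  c6: stall  regs: r0:Add1,r1:1,r2:3,r3:-4,r4:1,r5:Add2
  c7: CDB Add1=7; issue SUB r4<-Add1  regs: r0:7,r1:1,r2:3,r3:-4,r4:Add1,r5:Add2
  c8: CDB Add2=-3; issue ADD r2<-Add2  regs: r0:7,r1:1,r2:Add2,r3:-4,r4:Add1,r5:-3

STATUS = TAG Add1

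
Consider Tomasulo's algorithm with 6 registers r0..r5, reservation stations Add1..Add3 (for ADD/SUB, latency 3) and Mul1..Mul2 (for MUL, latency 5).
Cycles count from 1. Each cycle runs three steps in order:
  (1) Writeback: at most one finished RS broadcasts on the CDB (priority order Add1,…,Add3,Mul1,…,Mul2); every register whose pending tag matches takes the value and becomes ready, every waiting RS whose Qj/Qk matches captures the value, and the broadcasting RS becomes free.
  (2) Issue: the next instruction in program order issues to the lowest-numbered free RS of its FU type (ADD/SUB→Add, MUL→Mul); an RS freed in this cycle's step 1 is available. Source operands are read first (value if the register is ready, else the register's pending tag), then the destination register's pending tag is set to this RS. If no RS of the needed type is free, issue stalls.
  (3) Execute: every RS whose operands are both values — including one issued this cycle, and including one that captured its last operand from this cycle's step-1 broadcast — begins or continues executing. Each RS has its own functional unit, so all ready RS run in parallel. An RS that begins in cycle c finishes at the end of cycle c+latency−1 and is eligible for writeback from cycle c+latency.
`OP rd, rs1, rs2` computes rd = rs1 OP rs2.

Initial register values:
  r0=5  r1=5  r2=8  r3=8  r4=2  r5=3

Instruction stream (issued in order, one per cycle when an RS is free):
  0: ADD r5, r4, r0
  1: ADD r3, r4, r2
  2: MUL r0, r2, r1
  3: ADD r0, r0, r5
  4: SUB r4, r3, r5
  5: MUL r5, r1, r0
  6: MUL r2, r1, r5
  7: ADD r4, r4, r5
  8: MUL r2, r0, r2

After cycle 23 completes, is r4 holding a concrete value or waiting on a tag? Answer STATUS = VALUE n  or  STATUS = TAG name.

  c1: issue ADD r5<-Add1  regs: r0:5,r1:5,r2:8,r3:8,r4:2,r5:Add1
  c2: issue ADD r3<-Add2  regs: r0:5,r1:5,r2:8,r3:Add2,r4:2,r5:Add1
  c3: issue MUL r0<-Mul1  regs: r0:Mul1,r1:5,r2:8,r3:Add2,r4:2,r5:Add1
  c4: CDB Add1=7; issue ADD r0<-Add1  regs: r0:Add1,r1:5,r2:8,r3:Add2,r4:2,r5:7
  c5: CDB Add2=10; issue SUB r4<-Add2  regs: r0:Add1,r1:5,r2:8,r3:10,r4:Add2,r5:7
  c6: issue MUL r5<-Mul2  regs: r0:Add1,r1:5,r2:8,r3:10,r4:Add2,r5:Mul2
  c7: stall  regs: r0:Add1,r1:5,r2:8,r3:10,r4:Add2,r5:Mul2
  c8: CDB Add2=3; stall  regs: r0:Add1,r1:5,r2:8,r3:10,r4:3,r5:Mul2
  c9: CDB Mul1=40; issue MUL r2<-Mul1  regs: r0:Add1,r1:5,r2:Mul1,r3:10,r4:3,r5:Mul2
  c10: issue ADD r4<-Add2  regs: r0:Add1,r1:5,r2:Mul1,r3:10,r4:Add2,r5:Mul2
  c11: stall  regs: r0:Add1,r1:5,r2:Mul1,r3:10,r4:Add2,r5:Mul2
  c12: CDB Add1=47; stall  regs: r0:47,r1:5,r2:Mul1,r3:10,r4:Add2,r5:Mul2
  c13: stall  regs: r0:47,r1:5,r2:Mul1,r3:10,r4:Add2,r5:Mul2
  c14: stall  regs: r0:47,r1:5,r2:Mul1,r3:10,r4:Add2,r5:Mul2
  c15: stall  regs: r0:47,r1:5,r2:Mul1,r3:10,r4:Add2,r5:Mul2
  c16: stall  regs: r0:47,r1:5,r2:Mul1,r3:10,r4:Add2,r5:Mul2
  c17: CDB Mul2=235; issue MUL r2<-Mul2  regs: r0:47,r1:5,r2:Mul2,r3:10,r4:Add2,r5:235
  c18: -  regs: r0:47,r1:5,r2:Mul2,r3:10,r4:Add2,r5:235
  c19: -  regs: r0:47,r1:5,r2:Mul2,r3:10,r4:Add2,r5:235
  c20: CDB Add2=238  regs: r0:47,r1:5,r2:Mul2,r3:10,r4:238,r5:235
  c21: -  regs: r0:47,r1:5,r2:Mul2,r3:10,r4:238,r5:235
  c22: CDB Mul1=1175  regs: r0:47,r1:5,r2:Mul2,r3:10,r4:238,r5:235
  c23: -  regs: r0:47,r1:5,r2:Mul2,r3:10,r4:238,r5:235

STATUS = VALUE 238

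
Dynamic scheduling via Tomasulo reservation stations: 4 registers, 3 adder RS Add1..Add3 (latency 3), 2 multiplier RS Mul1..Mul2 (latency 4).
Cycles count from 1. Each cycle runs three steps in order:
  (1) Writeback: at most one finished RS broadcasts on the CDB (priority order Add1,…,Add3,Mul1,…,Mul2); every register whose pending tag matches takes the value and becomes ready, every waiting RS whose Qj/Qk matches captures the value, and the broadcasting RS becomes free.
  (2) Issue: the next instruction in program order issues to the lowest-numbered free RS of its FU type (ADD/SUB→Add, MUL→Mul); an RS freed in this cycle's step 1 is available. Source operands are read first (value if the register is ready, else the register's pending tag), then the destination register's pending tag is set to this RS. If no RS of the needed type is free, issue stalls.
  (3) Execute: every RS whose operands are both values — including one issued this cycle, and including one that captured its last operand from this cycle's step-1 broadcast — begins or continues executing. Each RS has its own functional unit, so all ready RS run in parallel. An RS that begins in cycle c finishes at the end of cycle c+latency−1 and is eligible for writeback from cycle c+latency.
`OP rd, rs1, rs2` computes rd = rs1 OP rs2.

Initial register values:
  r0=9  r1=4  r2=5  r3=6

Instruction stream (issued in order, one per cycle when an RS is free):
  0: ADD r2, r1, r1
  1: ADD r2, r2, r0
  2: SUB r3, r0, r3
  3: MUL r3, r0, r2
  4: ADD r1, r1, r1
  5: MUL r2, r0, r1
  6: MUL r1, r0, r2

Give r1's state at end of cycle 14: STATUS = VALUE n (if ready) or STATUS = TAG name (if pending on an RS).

STATUS = TAG Mul1

cycle 1: issue ADD r2<-Add1 // r0:9,r1:4,r2:Add1,r3:6
cycle 2: issue ADD r2<-Add2 // r0:9,r1:4,r2:Add2,r3:6
cycle 3: issue SUB r3<-Add3 // r0:9,r1:4,r2:Add2,r3:Add3
cycle 4: CDB Add1=8; issue MUL r3<-Mul1 // r0:9,r1:4,r2:Add2,r3:Mul1
cycle 5: issue ADD r1<-Add1 // r0:9,r1:Add1,r2:Add2,r3:Mul1
cycle 6: CDB Add3=3; issue MUL r2<-Mul2 // r0:9,r1:Add1,r2:Mul2,r3:Mul1
cycle 7: CDB Add2=17; stall // r0:9,r1:Add1,r2:Mul2,r3:Mul1
cycle 8: CDB Add1=8; stall // r0:9,r1:8,r2:Mul2,r3:Mul1
cycle 9: stall // r0:9,r1:8,r2:Mul2,r3:Mul1
cycle 10: stall // r0:9,r1:8,r2:Mul2,r3:Mul1
cycle 11: CDB Mul1=153; issue MUL r1<-Mul1 // r0:9,r1:Mul1,r2:Mul2,r3:153
cycle 12: CDB Mul2=72 // r0:9,r1:Mul1,r2:72,r3:153
cycle 13: - // r0:9,r1:Mul1,r2:72,r3:153
cycle 14: - // r0:9,r1:Mul1,r2:72,r3:153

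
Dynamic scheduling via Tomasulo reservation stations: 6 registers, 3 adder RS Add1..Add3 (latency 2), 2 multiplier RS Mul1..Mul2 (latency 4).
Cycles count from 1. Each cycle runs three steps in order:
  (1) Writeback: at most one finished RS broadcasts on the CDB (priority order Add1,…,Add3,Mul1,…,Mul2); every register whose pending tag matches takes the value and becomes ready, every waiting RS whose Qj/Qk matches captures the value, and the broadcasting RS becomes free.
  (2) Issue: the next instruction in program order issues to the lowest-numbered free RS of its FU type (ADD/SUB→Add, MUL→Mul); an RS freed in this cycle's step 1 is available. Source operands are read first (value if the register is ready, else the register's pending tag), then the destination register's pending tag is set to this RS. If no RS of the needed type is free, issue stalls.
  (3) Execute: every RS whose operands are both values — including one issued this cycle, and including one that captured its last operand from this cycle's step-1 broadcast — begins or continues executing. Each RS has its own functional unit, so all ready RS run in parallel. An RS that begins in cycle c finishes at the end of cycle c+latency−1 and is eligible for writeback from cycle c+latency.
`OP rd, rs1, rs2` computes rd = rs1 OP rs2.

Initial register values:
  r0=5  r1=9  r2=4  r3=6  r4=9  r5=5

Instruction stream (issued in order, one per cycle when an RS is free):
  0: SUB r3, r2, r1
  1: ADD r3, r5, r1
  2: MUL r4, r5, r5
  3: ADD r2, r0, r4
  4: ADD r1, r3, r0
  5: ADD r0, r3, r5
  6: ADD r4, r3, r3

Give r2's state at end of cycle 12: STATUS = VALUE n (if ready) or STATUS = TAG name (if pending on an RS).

  c1: issue SUB r3<-Add1  regs: r0:5,r1:9,r2:4,r3:Add1,r4:9,r5:5
  c2: issue ADD r3<-Add2  regs: r0:5,r1:9,r2:4,r3:Add2,r4:9,r5:5
  c3: CDB Add1=-5; issue MUL r4<-Mul1  regs: r0:5,r1:9,r2:4,r3:Add2,r4:Mul1,r5:5
  c4: CDB Add2=14; issue ADD r2<-Add1  regs: r0:5,r1:9,r2:Add1,r3:14,r4:Mul1,r5:5
  c5: issue ADD r1<-Add2  regs: r0:5,r1:Add2,r2:Add1,r3:14,r4:Mul1,r5:5
  c6: issue ADD r0<-Add3  regs: r0:Add3,r1:Add2,r2:Add1,r3:14,r4:Mul1,r5:5
  c7: CDB Add2=19; issue ADD r4<-Add2  regs: r0:Add3,r1:19,r2:Add1,r3:14,r4:Add2,r5:5
  c8: CDB Add3=19  regs: r0:19,r1:19,r2:Add1,r3:14,r4:Add2,r5:5
  c9: CDB Add2=28  regs: r0:19,r1:19,r2:Add1,r3:14,r4:28,r5:5
  c10: CDB Mul1=25  regs: r0:19,r1:19,r2:Add1,r3:14,r4:28,r5:5
  c11: -  regs: r0:19,r1:19,r2:Add1,r3:14,r4:28,r5:5
  c12: CDB Add1=30  regs: r0:19,r1:19,r2:30,r3:14,r4:28,r5:5

STATUS = VALUE 30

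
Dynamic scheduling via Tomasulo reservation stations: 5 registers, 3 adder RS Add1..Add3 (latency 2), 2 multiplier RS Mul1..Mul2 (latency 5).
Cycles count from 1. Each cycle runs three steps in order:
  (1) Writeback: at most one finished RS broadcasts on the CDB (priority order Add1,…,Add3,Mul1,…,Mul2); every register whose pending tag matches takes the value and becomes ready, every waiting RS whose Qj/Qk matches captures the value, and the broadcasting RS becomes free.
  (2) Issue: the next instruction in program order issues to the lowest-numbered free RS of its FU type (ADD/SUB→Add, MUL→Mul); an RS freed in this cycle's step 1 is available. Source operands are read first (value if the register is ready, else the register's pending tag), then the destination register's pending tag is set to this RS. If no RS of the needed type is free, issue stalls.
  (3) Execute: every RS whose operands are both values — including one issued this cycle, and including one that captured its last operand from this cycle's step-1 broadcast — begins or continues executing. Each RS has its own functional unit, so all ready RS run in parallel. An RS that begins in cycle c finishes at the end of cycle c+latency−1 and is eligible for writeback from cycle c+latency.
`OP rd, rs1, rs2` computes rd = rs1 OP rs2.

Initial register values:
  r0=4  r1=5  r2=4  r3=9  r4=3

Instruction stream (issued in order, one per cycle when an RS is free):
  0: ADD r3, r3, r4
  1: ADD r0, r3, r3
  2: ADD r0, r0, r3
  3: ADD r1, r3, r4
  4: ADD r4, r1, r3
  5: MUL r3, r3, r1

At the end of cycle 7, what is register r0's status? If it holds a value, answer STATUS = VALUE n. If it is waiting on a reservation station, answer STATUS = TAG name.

STATUS = VALUE 36

cycle 1: issue ADD r3<-Add1 // r0:4,r1:5,r2:4,r3:Add1,r4:3
cycle 2: issue ADD r0<-Add2 // r0:Add2,r1:5,r2:4,r3:Add1,r4:3
cycle 3: CDB Add1=12; issue ADD r0<-Add1 // r0:Add1,r1:5,r2:4,r3:12,r4:3
cycle 4: issue ADD r1<-Add3 // r0:Add1,r1:Add3,r2:4,r3:12,r4:3
cycle 5: CDB Add2=24; issue ADD r4<-Add2 // r0:Add1,r1:Add3,r2:4,r3:12,r4:Add2
cycle 6: CDB Add3=15; issue MUL r3<-Mul1 // r0:Add1,r1:15,r2:4,r3:Mul1,r4:Add2
cycle 7: CDB Add1=36 // r0:36,r1:15,r2:4,r3:Mul1,r4:Add2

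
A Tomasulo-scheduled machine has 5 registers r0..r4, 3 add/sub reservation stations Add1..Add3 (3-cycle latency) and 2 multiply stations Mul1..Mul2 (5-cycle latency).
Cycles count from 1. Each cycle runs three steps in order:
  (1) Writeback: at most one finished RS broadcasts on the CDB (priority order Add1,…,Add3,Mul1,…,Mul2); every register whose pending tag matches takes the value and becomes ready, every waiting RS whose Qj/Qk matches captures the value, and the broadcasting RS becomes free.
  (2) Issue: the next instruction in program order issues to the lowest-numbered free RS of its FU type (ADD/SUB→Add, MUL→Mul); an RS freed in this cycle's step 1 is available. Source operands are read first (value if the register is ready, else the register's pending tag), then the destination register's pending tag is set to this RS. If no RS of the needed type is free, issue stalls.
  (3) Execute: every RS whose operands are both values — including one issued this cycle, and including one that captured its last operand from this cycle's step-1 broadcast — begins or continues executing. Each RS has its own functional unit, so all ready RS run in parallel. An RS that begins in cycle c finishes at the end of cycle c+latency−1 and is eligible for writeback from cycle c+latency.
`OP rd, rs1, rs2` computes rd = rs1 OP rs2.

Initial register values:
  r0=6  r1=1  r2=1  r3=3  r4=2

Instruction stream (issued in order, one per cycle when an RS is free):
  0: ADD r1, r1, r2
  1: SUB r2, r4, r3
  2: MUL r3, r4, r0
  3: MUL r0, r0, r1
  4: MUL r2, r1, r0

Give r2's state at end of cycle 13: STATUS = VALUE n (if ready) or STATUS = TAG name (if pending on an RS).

cycle 1: issue ADD r1<-Add1 // r0:6,r1:Add1,r2:1,r3:3,r4:2
cycle 2: issue SUB r2<-Add2 // r0:6,r1:Add1,r2:Add2,r3:3,r4:2
cycle 3: issue MUL r3<-Mul1 // r0:6,r1:Add1,r2:Add2,r3:Mul1,r4:2
cycle 4: CDB Add1=2; issue MUL r0<-Mul2 // r0:Mul2,r1:2,r2:Add2,r3:Mul1,r4:2
cycle 5: CDB Add2=-1; stall // r0:Mul2,r1:2,r2:-1,r3:Mul1,r4:2
cycle 6: stall // r0:Mul2,r1:2,r2:-1,r3:Mul1,r4:2
cycle 7: stall // r0:Mul2,r1:2,r2:-1,r3:Mul1,r4:2
cycle 8: CDB Mul1=12; issue MUL r2<-Mul1 // r0:Mul2,r1:2,r2:Mul1,r3:12,r4:2
cycle 9: CDB Mul2=12 // r0:12,r1:2,r2:Mul1,r3:12,r4:2
cycle 10: - // r0:12,r1:2,r2:Mul1,r3:12,r4:2
cycle 11: - // r0:12,r1:2,r2:Mul1,r3:12,r4:2
cycle 12: - // r0:12,r1:2,r2:Mul1,r3:12,r4:2
cycle 13: - // r0:12,r1:2,r2:Mul1,r3:12,r4:2

STATUS = TAG Mul1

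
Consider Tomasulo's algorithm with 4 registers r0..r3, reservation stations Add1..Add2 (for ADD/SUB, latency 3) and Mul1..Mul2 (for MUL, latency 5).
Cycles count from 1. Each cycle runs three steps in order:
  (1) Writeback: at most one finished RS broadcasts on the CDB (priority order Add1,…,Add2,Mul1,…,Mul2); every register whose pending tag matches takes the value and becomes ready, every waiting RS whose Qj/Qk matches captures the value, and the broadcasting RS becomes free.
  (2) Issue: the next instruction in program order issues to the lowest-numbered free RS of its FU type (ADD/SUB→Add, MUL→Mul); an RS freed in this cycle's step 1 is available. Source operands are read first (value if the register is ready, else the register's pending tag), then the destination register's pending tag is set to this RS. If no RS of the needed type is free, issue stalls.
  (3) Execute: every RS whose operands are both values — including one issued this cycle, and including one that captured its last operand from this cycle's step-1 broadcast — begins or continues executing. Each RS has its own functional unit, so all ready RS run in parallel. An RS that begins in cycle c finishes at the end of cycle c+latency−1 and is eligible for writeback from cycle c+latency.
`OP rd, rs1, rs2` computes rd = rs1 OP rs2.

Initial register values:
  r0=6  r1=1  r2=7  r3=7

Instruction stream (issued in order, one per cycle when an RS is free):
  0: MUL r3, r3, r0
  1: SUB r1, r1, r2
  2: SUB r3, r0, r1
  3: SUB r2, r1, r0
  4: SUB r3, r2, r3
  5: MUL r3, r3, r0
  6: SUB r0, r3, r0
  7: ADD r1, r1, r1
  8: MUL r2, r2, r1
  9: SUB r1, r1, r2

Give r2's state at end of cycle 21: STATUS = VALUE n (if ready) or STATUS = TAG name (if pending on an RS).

STATUS = VALUE 144

c1: issue MUL r3<-Mul1 | r0:6,r1:1,r2:7,r3:Mul1
c2: issue SUB r1<-Add1 | r0:6,r1:Add1,r2:7,r3:Mul1
c3: issue SUB r3<-Add2 | r0:6,r1:Add1,r2:7,r3:Add2
c4: stall | r0:6,r1:Add1,r2:7,r3:Add2
c5: CDB Add1=-6; issue SUB r2<-Add1 | r0:6,r1:-6,r2:Add1,r3:Add2
c6: CDB Mul1=42; stall | r0:6,r1:-6,r2:Add1,r3:Add2
c7: stall | r0:6,r1:-6,r2:Add1,r3:Add2
c8: CDB Add1=-12; issue SUB r3<-Add1 | r0:6,r1:-6,r2:-12,r3:Add1
c9: CDB Add2=12; issue MUL r3<-Mul1 | r0:6,r1:-6,r2:-12,r3:Mul1
c10: issue SUB r0<-Add2 | r0:Add2,r1:-6,r2:-12,r3:Mul1
c11: stall | r0:Add2,r1:-6,r2:-12,r3:Mul1
c12: CDB Add1=-24; issue ADD r1<-Add1 | r0:Add2,r1:Add1,r2:-12,r3:Mul1
c13: issue MUL r2<-Mul2 | r0:Add2,r1:Add1,r2:Mul2,r3:Mul1
c14: stall | r0:Add2,r1:Add1,r2:Mul2,r3:Mul1
c15: CDB Add1=-12; issue SUB r1<-Add1 | r0:Add2,r1:Add1,r2:Mul2,r3:Mul1
c16: - | r0:Add2,r1:Add1,r2:Mul2,r3:Mul1
c17: CDB Mul1=-144 | r0:Add2,r1:Add1,r2:Mul2,r3:-144
c18: - | r0:Add2,r1:Add1,r2:Mul2,r3:-144
c19: - | r0:Add2,r1:Add1,r2:Mul2,r3:-144
c20: CDB Add2=-150 | r0:-150,r1:Add1,r2:Mul2,r3:-144
c21: CDB Mul2=144 | r0:-150,r1:Add1,r2:144,r3:-144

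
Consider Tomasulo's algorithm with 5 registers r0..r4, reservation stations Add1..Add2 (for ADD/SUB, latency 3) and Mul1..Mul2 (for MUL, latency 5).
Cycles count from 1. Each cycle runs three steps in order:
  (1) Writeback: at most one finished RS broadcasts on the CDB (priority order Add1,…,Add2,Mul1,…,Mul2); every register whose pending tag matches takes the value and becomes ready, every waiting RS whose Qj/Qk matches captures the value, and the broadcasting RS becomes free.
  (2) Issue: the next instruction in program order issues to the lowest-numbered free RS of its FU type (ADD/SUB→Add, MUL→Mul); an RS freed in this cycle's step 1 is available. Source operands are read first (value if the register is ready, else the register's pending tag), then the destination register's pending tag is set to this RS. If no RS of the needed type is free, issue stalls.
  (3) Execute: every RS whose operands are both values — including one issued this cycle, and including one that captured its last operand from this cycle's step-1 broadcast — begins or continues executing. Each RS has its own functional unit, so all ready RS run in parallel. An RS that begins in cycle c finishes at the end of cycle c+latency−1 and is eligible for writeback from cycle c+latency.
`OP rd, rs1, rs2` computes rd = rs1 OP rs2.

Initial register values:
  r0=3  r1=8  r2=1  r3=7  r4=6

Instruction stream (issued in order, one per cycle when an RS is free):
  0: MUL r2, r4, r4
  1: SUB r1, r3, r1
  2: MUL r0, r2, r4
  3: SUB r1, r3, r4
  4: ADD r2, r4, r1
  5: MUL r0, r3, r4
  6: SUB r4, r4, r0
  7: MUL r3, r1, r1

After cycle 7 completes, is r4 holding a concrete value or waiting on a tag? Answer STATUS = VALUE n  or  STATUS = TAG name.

STATUS = TAG Add2

c1: issue MUL r2<-Mul1 | r0:3,r1:8,r2:Mul1,r3:7,r4:6
c2: issue SUB r1<-Add1 | r0:3,r1:Add1,r2:Mul1,r3:7,r4:6
c3: issue MUL r0<-Mul2 | r0:Mul2,r1:Add1,r2:Mul1,r3:7,r4:6
c4: issue SUB r1<-Add2 | r0:Mul2,r1:Add2,r2:Mul1,r3:7,r4:6
c5: CDB Add1=-1; issue ADD r2<-Add1 | r0:Mul2,r1:Add2,r2:Add1,r3:7,r4:6
c6: CDB Mul1=36; issue MUL r0<-Mul1 | r0:Mul1,r1:Add2,r2:Add1,r3:7,r4:6
c7: CDB Add2=1; issue SUB r4<-Add2 | r0:Mul1,r1:1,r2:Add1,r3:7,r4:Add2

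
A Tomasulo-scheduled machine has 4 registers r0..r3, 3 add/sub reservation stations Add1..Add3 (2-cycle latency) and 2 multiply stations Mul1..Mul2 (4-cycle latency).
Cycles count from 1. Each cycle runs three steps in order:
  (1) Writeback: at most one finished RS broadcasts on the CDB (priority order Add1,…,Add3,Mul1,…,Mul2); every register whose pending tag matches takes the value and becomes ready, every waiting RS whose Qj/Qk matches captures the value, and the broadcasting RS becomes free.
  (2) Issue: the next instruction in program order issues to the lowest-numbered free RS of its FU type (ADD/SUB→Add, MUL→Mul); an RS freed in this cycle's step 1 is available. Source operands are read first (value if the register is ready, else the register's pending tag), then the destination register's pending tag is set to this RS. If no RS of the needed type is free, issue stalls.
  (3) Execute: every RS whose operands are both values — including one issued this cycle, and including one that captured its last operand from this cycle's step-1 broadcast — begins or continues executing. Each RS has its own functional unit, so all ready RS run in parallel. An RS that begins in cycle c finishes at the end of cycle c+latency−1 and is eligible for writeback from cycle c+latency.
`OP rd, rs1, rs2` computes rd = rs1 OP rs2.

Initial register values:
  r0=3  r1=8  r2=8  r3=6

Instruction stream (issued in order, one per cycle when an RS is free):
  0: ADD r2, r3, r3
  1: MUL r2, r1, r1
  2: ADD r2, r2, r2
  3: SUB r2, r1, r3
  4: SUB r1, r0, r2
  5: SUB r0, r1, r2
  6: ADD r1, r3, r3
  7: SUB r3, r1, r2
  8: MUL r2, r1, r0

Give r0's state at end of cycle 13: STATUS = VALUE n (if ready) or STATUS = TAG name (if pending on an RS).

STATUS = VALUE -1

c1: issue ADD r2<-Add1 | r0:3,r1:8,r2:Add1,r3:6
c2: issue MUL r2<-Mul1 | r0:3,r1:8,r2:Mul1,r3:6
c3: CDB Add1=12; issue ADD r2<-Add1 | r0:3,r1:8,r2:Add1,r3:6
c4: issue SUB r2<-Add2 | r0:3,r1:8,r2:Add2,r3:6
c5: issue SUB r1<-Add3 | r0:3,r1:Add3,r2:Add2,r3:6
c6: CDB Add2=2; issue SUB r0<-Add2 | r0:Add2,r1:Add3,r2:2,r3:6
c7: CDB Mul1=64; stall | r0:Add2,r1:Add3,r2:2,r3:6
c8: CDB Add3=1; issue ADD r1<-Add3 | r0:Add2,r1:Add3,r2:2,r3:6
c9: CDB Add1=128; issue SUB r3<-Add1 | r0:Add2,r1:Add3,r2:2,r3:Add1
c10: CDB Add2=-1; issue MUL r2<-Mul1 | r0:-1,r1:Add3,r2:Mul1,r3:Add1
c11: CDB Add3=12 | r0:-1,r1:12,r2:Mul1,r3:Add1
c12: - | r0:-1,r1:12,r2:Mul1,r3:Add1
c13: CDB Add1=10 | r0:-1,r1:12,r2:Mul1,r3:10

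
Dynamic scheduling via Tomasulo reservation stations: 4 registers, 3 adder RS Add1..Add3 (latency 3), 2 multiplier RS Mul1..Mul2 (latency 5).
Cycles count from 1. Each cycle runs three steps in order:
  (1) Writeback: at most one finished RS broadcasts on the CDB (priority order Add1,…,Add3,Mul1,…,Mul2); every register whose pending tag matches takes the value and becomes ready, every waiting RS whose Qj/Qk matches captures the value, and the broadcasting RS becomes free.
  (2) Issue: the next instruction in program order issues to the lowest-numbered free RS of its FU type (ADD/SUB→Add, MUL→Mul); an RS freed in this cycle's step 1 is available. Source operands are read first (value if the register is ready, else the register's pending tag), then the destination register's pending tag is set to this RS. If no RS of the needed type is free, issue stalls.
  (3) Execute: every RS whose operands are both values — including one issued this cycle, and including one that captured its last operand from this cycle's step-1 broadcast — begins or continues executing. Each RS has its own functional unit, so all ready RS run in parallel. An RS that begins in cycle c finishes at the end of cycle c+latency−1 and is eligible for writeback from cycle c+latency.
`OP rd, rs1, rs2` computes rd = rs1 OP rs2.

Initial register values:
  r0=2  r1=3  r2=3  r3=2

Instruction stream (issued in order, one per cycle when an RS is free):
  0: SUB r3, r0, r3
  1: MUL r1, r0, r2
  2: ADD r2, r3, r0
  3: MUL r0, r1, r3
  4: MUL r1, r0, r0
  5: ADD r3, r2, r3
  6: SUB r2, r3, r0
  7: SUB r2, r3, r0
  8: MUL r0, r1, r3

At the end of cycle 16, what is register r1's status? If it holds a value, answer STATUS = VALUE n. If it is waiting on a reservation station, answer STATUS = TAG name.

STATUS = TAG Mul1

cycle 1: issue SUB r3<-Add1 // r0:2,r1:3,r2:3,r3:Add1
cycle 2: issue MUL r1<-Mul1 // r0:2,r1:Mul1,r2:3,r3:Add1
cycle 3: issue ADD r2<-Add2 // r0:2,r1:Mul1,r2:Add2,r3:Add1
cycle 4: CDB Add1=0; issue MUL r0<-Mul2 // r0:Mul2,r1:Mul1,r2:Add2,r3:0
cycle 5: stall // r0:Mul2,r1:Mul1,r2:Add2,r3:0
cycle 6: stall // r0:Mul2,r1:Mul1,r2:Add2,r3:0
cycle 7: CDB Add2=2; stall // r0:Mul2,r1:Mul1,r2:2,r3:0
cycle 8: CDB Mul1=6; issue MUL r1<-Mul1 // r0:Mul2,r1:Mul1,r2:2,r3:0
cycle 9: issue ADD r3<-Add1 // r0:Mul2,r1:Mul1,r2:2,r3:Add1
cycle 10: issue SUB r2<-Add2 // r0:Mul2,r1:Mul1,r2:Add2,r3:Add1
cycle 11: issue SUB r2<-Add3 // r0:Mul2,r1:Mul1,r2:Add3,r3:Add1
cycle 12: CDB Add1=2; stall // r0:Mul2,r1:Mul1,r2:Add3,r3:2
cycle 13: CDB Mul2=0; issue MUL r0<-Mul2 // r0:Mul2,r1:Mul1,r2:Add3,r3:2
cycle 14: - // r0:Mul2,r1:Mul1,r2:Add3,r3:2
cycle 15: - // r0:Mul2,r1:Mul1,r2:Add3,r3:2
cycle 16: CDB Add2=2 // r0:Mul2,r1:Mul1,r2:Add3,r3:2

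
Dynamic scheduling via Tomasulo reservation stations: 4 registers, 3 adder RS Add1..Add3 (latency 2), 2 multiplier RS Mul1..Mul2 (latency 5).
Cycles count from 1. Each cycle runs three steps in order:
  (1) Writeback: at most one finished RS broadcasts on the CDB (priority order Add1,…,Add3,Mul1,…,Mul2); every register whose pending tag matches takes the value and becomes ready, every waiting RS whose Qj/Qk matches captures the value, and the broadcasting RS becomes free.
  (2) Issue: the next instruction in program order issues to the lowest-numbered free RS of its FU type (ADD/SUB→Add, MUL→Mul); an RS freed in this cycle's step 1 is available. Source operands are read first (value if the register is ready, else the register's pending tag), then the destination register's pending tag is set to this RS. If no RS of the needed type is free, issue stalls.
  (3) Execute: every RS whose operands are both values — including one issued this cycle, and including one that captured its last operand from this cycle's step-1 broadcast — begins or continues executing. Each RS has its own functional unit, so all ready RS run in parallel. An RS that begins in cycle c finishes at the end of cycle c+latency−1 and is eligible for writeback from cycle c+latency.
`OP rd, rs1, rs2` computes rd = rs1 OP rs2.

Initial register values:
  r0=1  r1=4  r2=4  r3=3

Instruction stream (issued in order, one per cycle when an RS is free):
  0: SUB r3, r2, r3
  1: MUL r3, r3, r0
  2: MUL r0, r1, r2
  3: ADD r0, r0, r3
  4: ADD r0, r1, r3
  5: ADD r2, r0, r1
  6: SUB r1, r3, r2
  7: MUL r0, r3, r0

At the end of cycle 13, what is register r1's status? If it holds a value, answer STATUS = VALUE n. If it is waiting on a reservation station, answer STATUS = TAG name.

c1: issue SUB r3<-Add1 | r0:1,r1:4,r2:4,r3:Add1
c2: issue MUL r3<-Mul1 | r0:1,r1:4,r2:4,r3:Mul1
c3: CDB Add1=1; issue MUL r0<-Mul2 | r0:Mul2,r1:4,r2:4,r3:Mul1
c4: issue ADD r0<-Add1 | r0:Add1,r1:4,r2:4,r3:Mul1
c5: issue ADD r0<-Add2 | r0:Add2,r1:4,r2:4,r3:Mul1
c6: issue ADD r2<-Add3 | r0:Add2,r1:4,r2:Add3,r3:Mul1
c7: stall | r0:Add2,r1:4,r2:Add3,r3:Mul1
c8: CDB Mul1=1; stall | r0:Add2,r1:4,r2:Add3,r3:1
c9: CDB Mul2=16; stall | r0:Add2,r1:4,r2:Add3,r3:1
c10: CDB Add2=5; issue SUB r1<-Add2 | r0:5,r1:Add2,r2:Add3,r3:1
c11: CDB Add1=17; issue MUL r0<-Mul1 | r0:Mul1,r1:Add2,r2:Add3,r3:1
c12: CDB Add3=9 | r0:Mul1,r1:Add2,r2:9,r3:1
c13: - | r0:Mul1,r1:Add2,r2:9,r3:1

STATUS = TAG Add2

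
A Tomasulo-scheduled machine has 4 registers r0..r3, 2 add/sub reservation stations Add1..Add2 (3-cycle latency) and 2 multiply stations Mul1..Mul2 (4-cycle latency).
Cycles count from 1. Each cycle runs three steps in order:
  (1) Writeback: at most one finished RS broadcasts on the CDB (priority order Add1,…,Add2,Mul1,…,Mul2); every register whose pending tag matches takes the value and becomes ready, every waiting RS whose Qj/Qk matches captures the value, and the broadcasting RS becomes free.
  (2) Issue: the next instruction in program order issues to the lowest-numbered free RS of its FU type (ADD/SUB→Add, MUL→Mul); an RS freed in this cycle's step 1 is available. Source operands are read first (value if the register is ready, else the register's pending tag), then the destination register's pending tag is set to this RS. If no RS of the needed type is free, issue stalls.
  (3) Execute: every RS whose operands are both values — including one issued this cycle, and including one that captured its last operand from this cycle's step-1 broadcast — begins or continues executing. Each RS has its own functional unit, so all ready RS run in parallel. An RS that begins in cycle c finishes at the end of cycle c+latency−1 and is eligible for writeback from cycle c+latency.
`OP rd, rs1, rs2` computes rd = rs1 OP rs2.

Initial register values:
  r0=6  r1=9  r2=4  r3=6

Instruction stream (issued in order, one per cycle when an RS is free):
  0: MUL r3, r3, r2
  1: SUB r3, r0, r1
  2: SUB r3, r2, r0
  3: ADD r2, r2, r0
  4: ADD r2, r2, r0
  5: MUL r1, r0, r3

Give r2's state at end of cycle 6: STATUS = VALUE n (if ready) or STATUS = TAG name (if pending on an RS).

STATUS = TAG Add2

c1: issue MUL r3<-Mul1 | r0:6,r1:9,r2:4,r3:Mul1
c2: issue SUB r3<-Add1 | r0:6,r1:9,r2:4,r3:Add1
c3: issue SUB r3<-Add2 | r0:6,r1:9,r2:4,r3:Add2
c4: stall | r0:6,r1:9,r2:4,r3:Add2
c5: CDB Add1=-3; issue ADD r2<-Add1 | r0:6,r1:9,r2:Add1,r3:Add2
c6: CDB Add2=-2; issue ADD r2<-Add2 | r0:6,r1:9,r2:Add2,r3:-2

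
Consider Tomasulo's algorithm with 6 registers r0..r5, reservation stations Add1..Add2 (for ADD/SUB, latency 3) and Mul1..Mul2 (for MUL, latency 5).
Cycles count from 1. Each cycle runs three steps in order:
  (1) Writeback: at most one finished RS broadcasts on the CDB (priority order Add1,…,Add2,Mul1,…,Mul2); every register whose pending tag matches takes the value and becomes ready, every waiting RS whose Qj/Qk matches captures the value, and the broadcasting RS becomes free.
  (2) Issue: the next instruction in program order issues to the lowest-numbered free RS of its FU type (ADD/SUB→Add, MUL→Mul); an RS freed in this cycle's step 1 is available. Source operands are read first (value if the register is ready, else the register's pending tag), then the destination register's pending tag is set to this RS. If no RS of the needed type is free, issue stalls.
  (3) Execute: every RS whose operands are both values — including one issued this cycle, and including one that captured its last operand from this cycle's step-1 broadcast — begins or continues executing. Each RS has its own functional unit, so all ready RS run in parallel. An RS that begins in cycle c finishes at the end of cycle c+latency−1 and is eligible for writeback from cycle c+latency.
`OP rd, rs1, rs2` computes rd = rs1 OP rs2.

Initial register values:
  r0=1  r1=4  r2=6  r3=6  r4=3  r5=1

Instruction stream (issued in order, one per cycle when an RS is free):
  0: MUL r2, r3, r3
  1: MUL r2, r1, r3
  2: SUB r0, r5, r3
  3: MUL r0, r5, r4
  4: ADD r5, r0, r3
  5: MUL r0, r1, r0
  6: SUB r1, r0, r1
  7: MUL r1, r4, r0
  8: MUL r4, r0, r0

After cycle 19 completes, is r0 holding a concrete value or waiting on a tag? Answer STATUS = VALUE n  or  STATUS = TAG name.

c1: issue MUL r2<-Mul1 | r0:1,r1:4,r2:Mul1,r3:6,r4:3,r5:1
c2: issue MUL r2<-Mul2 | r0:1,r1:4,r2:Mul2,r3:6,r4:3,r5:1
c3: issue SUB r0<-Add1 | r0:Add1,r1:4,r2:Mul2,r3:6,r4:3,r5:1
c4: stall | r0:Add1,r1:4,r2:Mul2,r3:6,r4:3,r5:1
c5: stall | r0:Add1,r1:4,r2:Mul2,r3:6,r4:3,r5:1
c6: CDB Add1=-5; stall | r0:-5,r1:4,r2:Mul2,r3:6,r4:3,r5:1
c7: CDB Mul1=36; issue MUL r0<-Mul1 | r0:Mul1,r1:4,r2:Mul2,r3:6,r4:3,r5:1
c8: CDB Mul2=24; issue ADD r5<-Add1 | r0:Mul1,r1:4,r2:24,r3:6,r4:3,r5:Add1
c9: issue MUL r0<-Mul2 | r0:Mul2,r1:4,r2:24,r3:6,r4:3,r5:Add1
c10: issue SUB r1<-Add2 | r0:Mul2,r1:Add2,r2:24,r3:6,r4:3,r5:Add1
c11: stall | r0:Mul2,r1:Add2,r2:24,r3:6,r4:3,r5:Add1
c12: CDB Mul1=3; issue MUL r1<-Mul1 | r0:Mul2,r1:Mul1,r2:24,r3:6,r4:3,r5:Add1
c13: stall | r0:Mul2,r1:Mul1,r2:24,r3:6,r4:3,r5:Add1
c14: stall | r0:Mul2,r1:Mul1,r2:24,r3:6,r4:3,r5:Add1
c15: CDB Add1=9; stall | r0:Mul2,r1:Mul1,r2:24,r3:6,r4:3,r5:9
c16: stall | r0:Mul2,r1:Mul1,r2:24,r3:6,r4:3,r5:9
c17: CDB Mul2=12; issue MUL r4<-Mul2 | r0:12,r1:Mul1,r2:24,r3:6,r4:Mul2,r5:9
c18: - | r0:12,r1:Mul1,r2:24,r3:6,r4:Mul2,r5:9
c19: - | r0:12,r1:Mul1,r2:24,r3:6,r4:Mul2,r5:9

STATUS = VALUE 12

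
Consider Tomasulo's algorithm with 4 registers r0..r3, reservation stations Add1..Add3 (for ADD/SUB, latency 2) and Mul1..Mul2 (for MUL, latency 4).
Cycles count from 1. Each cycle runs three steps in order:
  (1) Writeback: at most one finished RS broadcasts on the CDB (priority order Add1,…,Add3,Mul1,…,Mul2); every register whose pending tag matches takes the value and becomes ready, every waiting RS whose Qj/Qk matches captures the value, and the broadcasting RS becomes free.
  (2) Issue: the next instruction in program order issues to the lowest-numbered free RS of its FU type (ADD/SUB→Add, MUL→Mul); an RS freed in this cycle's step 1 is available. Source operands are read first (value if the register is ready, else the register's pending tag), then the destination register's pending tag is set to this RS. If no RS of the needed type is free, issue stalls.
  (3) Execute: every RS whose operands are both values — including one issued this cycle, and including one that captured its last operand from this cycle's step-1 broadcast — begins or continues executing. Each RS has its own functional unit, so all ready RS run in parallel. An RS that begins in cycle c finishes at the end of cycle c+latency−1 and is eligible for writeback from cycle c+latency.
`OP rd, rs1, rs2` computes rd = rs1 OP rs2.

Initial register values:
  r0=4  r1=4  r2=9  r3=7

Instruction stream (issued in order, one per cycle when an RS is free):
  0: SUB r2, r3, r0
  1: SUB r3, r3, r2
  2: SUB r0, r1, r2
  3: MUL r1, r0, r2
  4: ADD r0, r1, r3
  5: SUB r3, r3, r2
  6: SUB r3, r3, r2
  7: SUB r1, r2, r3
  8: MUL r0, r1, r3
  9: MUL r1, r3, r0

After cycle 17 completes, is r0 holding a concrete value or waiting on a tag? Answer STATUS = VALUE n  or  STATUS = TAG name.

c1: issue SUB r2<-Add1 | r0:4,r1:4,r2:Add1,r3:7
c2: issue SUB r3<-Add2 | r0:4,r1:4,r2:Add1,r3:Add2
c3: CDB Add1=3; issue SUB r0<-Add1 | r0:Add1,r1:4,r2:3,r3:Add2
c4: issue MUL r1<-Mul1 | r0:Add1,r1:Mul1,r2:3,r3:Add2
c5: CDB Add1=1; issue ADD r0<-Add1 | r0:Add1,r1:Mul1,r2:3,r3:Add2
c6: CDB Add2=4; issue SUB r3<-Add2 | r0:Add1,r1:Mul1,r2:3,r3:Add2
c7: issue SUB r3<-Add3 | r0:Add1,r1:Mul1,r2:3,r3:Add3
c8: CDB Add2=1; issue SUB r1<-Add2 | r0:Add1,r1:Add2,r2:3,r3:Add3
c9: CDB Mul1=3; issue MUL r0<-Mul1 | r0:Mul1,r1:Add2,r2:3,r3:Add3
c10: CDB Add3=-2; issue MUL r1<-Mul2 | r0:Mul1,r1:Mul2,r2:3,r3:-2
c11: CDB Add1=7 | r0:Mul1,r1:Mul2,r2:3,r3:-2
c12: CDB Add2=5 | r0:Mul1,r1:Mul2,r2:3,r3:-2
c13: - | r0:Mul1,r1:Mul2,r2:3,r3:-2
c14: - | r0:Mul1,r1:Mul2,r2:3,r3:-2
c15: - | r0:Mul1,r1:Mul2,r2:3,r3:-2
c16: CDB Mul1=-10 | r0:-10,r1:Mul2,r2:3,r3:-2
c17: - | r0:-10,r1:Mul2,r2:3,r3:-2

STATUS = VALUE -10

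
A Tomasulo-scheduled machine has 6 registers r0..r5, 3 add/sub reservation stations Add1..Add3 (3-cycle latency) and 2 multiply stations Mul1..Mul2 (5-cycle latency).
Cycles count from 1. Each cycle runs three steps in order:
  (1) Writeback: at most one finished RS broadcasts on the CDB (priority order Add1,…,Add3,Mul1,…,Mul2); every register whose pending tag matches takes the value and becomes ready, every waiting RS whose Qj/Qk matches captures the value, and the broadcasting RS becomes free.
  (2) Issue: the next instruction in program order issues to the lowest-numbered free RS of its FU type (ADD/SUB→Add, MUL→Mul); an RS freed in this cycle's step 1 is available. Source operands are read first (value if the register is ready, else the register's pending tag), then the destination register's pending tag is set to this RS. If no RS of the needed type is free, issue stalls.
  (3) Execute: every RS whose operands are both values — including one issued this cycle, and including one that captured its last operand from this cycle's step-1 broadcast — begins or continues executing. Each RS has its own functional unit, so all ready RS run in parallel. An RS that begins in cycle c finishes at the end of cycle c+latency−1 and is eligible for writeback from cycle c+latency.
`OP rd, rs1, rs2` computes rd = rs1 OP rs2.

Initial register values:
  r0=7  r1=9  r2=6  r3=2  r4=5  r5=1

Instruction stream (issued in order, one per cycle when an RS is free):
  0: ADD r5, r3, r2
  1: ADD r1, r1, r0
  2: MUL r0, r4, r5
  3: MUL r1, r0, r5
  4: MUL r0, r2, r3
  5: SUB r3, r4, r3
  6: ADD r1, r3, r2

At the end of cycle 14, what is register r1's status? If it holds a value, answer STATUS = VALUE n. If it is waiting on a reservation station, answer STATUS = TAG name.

  c1: issue ADD r5<-Add1  regs: r0:7,r1:9,r2:6,r3:2,r4:5,r5:Add1
  c2: issue ADD r1<-Add2  regs: r0:7,r1:Add2,r2:6,r3:2,r4:5,r5:Add1
  c3: issue MUL r0<-Mul1  regs: r0:Mul1,r1:Add2,r2:6,r3:2,r4:5,r5:Add1
  c4: CDB Add1=8; issue MUL r1<-Mul2  regs: r0:Mul1,r1:Mul2,r2:6,r3:2,r4:5,r5:8
  c5: CDB Add2=16; stall  regs: r0:Mul1,r1:Mul2,r2:6,r3:2,r4:5,r5:8
  c6: stall  regs: r0:Mul1,r1:Mul2,r2:6,r3:2,r4:5,r5:8
  c7: stall  regs: r0:Mul1,r1:Mul2,r2:6,r3:2,r4:5,r5:8
  c8: stall  regs: r0:Mul1,r1:Mul2,r2:6,r3:2,r4:5,r5:8
  c9: CDB Mul1=40; issue MUL r0<-Mul1  regs: r0:Mul1,r1:Mul2,r2:6,r3:2,r4:5,r5:8
  c10: issue SUB r3<-Add1  regs: r0:Mul1,r1:Mul2,r2:6,r3:Add1,r4:5,r5:8
  c11: issue ADD r1<-Add2  regs: r0:Mul1,r1:Add2,r2:6,r3:Add1,r4:5,r5:8
  c12: -  regs: r0:Mul1,r1:Add2,r2:6,r3:Add1,r4:5,r5:8
  c13: CDB Add1=3  regs: r0:Mul1,r1:Add2,r2:6,r3:3,r4:5,r5:8
  c14: CDB Mul1=12  regs: r0:12,r1:Add2,r2:6,r3:3,r4:5,r5:8

STATUS = TAG Add2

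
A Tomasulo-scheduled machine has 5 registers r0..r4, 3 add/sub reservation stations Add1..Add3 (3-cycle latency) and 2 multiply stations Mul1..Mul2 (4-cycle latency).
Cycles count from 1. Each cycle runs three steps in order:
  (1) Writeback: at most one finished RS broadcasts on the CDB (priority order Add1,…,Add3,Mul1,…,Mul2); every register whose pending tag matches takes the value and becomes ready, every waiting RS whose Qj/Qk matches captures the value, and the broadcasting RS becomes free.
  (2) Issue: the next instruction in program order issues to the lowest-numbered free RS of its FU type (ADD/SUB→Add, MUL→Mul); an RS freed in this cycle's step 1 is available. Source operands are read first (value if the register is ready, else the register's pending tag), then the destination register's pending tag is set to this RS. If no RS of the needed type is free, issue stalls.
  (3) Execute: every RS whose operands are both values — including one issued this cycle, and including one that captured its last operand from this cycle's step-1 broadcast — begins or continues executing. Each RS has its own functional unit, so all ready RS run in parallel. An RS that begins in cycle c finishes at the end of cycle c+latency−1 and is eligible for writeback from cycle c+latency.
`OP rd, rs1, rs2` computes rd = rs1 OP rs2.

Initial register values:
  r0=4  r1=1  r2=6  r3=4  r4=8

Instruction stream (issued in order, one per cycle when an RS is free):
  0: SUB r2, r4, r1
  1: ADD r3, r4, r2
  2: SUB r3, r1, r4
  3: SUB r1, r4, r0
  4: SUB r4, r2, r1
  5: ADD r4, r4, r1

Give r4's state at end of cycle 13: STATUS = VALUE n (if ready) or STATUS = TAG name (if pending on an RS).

cycle 1: issue SUB r2<-Add1 // r0:4,r1:1,r2:Add1,r3:4,r4:8
cycle 2: issue ADD r3<-Add2 // r0:4,r1:1,r2:Add1,r3:Add2,r4:8
cycle 3: issue SUB r3<-Add3 // r0:4,r1:1,r2:Add1,r3:Add3,r4:8
cycle 4: CDB Add1=7; issue SUB r1<-Add1 // r0:4,r1:Add1,r2:7,r3:Add3,r4:8
cycle 5: stall // r0:4,r1:Add1,r2:7,r3:Add3,r4:8
cycle 6: CDB Add3=-7; issue SUB r4<-Add3 // r0:4,r1:Add1,r2:7,r3:-7,r4:Add3
cycle 7: CDB Add1=4; issue ADD r4<-Add1 // r0:4,r1:4,r2:7,r3:-7,r4:Add1
cycle 8: CDB Add2=15 // r0:4,r1:4,r2:7,r3:-7,r4:Add1
cycle 9: - // r0:4,r1:4,r2:7,r3:-7,r4:Add1
cycle 10: CDB Add3=3 // r0:4,r1:4,r2:7,r3:-7,r4:Add1
cycle 11: - // r0:4,r1:4,r2:7,r3:-7,r4:Add1
cycle 12: - // r0:4,r1:4,r2:7,r3:-7,r4:Add1
cycle 13: CDB Add1=7 // r0:4,r1:4,r2:7,r3:-7,r4:7

STATUS = VALUE 7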